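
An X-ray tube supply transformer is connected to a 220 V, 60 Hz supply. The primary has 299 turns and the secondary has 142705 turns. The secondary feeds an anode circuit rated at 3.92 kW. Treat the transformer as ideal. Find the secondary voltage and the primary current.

V_s ≈ 105000 V, I_p ≈ 17.8 A

V_s = V_p × N_s/N_p = 220 × 142705/299 = 105000 V.
I_s = P/V_s = 3920/105000 = 0.037333 A.
I_p = I_s × N_s/N_p = 0.037333 × 142705/299 = 17.8 A.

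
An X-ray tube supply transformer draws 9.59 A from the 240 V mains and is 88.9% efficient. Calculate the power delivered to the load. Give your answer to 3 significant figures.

P_in = V_p I_p = 240 × 9.59 = 2301.6 W.
P_out = η P_in = 0.889 × 2301.6 = 2050 W.

P_out ≈ 2050 W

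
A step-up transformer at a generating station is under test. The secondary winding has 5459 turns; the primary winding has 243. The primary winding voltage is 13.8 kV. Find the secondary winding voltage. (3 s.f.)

V_s ≈ 310000 V

V_s/V_p = N_s/N_p, so V_s = 13800 × 5459/243 = 310000 V.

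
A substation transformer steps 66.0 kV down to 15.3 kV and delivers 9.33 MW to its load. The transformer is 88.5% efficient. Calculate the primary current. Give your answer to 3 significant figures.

I_p ≈ 160 A

P_in = P_out/η = 9.33×10^6/0.885 = 1.0542×10^7 W.
I_p = P_in/V_p = 1.0542×10^7/66000 = 160 A.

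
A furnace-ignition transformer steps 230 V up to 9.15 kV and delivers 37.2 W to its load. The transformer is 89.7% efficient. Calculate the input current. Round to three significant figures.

I_in ≈ 0.180 A

P_in = P_out/η = 37.2/0.897 = 41.472 W.
I_in = P_in/V_in = 41.472/230 = 0.180 A.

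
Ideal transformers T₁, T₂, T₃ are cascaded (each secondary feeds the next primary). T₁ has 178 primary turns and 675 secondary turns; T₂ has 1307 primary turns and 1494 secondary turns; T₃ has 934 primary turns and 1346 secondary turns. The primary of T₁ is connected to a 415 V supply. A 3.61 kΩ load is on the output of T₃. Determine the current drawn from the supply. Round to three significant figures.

Secondary of T₁: V = 415.00 × 675/178 = 1573.7 V.
Secondary of T₂: V = 1573.7 × 1494/1307 = 1798.9 V.
Secondary of T₃: V = 1798.9 × 1346/934 = 2592.4 V.
I_load = 2592.4/3610 = 0.71812 A, so P_out = 2592.4 × 0.71812 = 1861.7 W.
All ideal ⇒ P_in = P_out, so I_supply = 1861.7/415 = 4.49 A.

I_supply ≈ 4.49 A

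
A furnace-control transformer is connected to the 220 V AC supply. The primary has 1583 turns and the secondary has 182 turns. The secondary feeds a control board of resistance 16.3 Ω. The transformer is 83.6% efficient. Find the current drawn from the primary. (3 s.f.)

V_s = 220 × 182/1583 = 25.294 V.
I_s = V_s/R = 25.294/16.3 = 1.5518 A.
P_out = V_s I_s = 25.294 × 1.5518 = 39.250 W.
P_in = P_out/η = 39.250/0.836 = 46.950 W.
I_p = P_in/V_p = 46.950/220 = 0.213 A.

I_p ≈ 0.213 A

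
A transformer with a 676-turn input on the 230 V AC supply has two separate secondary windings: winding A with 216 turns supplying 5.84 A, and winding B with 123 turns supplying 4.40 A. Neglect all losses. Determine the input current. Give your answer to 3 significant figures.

I_in ≈ 2.67 A

V_A = 230 × 216/676 = 73.491 V; V_B = 230 × 123/676 = 41.849 V.
P_out = V_A I_A + V_B I_B = 73.491×5.84 + 41.849×4.40 = 429.19 + 184.14 = 613.32 W.
Ideal ⇒ P_in = P_out, so I_in = P_out/V_in = 613.32/230 = 2.67 A.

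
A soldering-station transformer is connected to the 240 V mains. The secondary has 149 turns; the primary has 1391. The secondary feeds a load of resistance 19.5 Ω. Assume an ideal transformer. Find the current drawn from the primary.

I_p ≈ 0.141 A

V_s = V_p × N_s/N_p = 240 × 149/1391 = 25.708 V.
I_s = V_s/R = 25.708/19.5 = 1.3184 A.
For an ideal transformer I_p N_p = I_s N_s, so I_p = 1.3184 × 149/1391 = 0.141 A.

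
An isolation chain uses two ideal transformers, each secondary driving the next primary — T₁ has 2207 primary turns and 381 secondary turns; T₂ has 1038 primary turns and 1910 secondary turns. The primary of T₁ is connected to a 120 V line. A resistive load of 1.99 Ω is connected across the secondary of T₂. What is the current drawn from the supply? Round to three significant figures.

I_supply ≈ 6.08 A

After T₁: V = 120.00 × 381/2207 = 20.716 V.
After T₂: V = 20.716 × 1910/1038 = 38.119 V.
I_load = 38.119/1.99 = 19.155 A, so P_out = 38.119 × 19.155 = 730.17 W.
All ideal ⇒ P_in = P_out, so I_supply = 730.17/120 = 6.08 A.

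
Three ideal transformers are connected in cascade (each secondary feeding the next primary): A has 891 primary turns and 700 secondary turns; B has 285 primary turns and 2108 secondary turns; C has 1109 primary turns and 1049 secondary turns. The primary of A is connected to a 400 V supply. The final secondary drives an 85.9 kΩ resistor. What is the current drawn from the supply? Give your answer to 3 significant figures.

Secondary of A: V = 400.00 × 700/891 = 314.25 V.
Secondary of B: V = 314.25 × 2108/285 = 2324.4 V.
Secondary of C: V = 2324.4 × 1049/1109 = 2198.6 V.
I_load = 2198.6/85900 = 0.025595 A, so P_out = 2198.6 × 0.025595 = 56.274 W.
All ideal ⇒ P_in = P_out, so I_supply = 56.274/400 = 0.141 A.

I_supply ≈ 0.141 A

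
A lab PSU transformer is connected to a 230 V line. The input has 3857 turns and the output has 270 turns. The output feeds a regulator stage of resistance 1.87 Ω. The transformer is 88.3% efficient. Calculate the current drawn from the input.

V_out = 230 × 270/3857 = 16.101 V.
I_out = V_out/R = 16.101/1.87 = 8.6099 A.
P_out = V_out I_out = 16.101 × 8.6099 = 138.63 W.
P_in = P_out/η = 138.63/0.883 = 156.99 W.
I_in = P_in/V_in = 156.99/230 = 0.683 A.

I_in ≈ 0.683 A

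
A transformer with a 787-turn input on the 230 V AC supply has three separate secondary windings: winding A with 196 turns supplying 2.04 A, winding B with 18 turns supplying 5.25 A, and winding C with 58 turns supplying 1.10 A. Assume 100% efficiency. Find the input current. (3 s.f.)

I_in ≈ 0.709 A

V_A = 230 × 196/787 = 57.281 V; V_B = 230 × 18/787 = 5.2605 V; V_C = 230 × 58/787 = 16.950 V.
P_out = V_A I_A + V_B I_B + V_C I_C = 57.281×2.04 + 5.2605×5.25 + 16.950×1.10 = 116.85 + 27.618 + 18.645 = 163.12 W.
Ideal ⇒ P_in = P_out, so I_in = P_out/V_in = 163.12/230 = 0.709 A.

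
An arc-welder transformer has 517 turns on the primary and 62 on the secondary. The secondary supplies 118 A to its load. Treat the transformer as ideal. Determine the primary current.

For an ideal transformer I_p/I_s = N_s/N_p, so I_p = 118 × 62/517 = 14.2 A.

I_p ≈ 14.2 A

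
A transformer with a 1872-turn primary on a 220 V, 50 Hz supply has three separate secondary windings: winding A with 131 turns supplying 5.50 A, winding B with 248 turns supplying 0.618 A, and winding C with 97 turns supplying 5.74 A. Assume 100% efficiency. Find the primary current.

I_p ≈ 0.764 A

V_A = 220 × 131/1872 = 15.395 V; V_B = 220 × 248/1872 = 29.145 V; V_C = 220 × 97/1872 = 11.400 V.
P_out = V_A I_A + V_B I_B + V_C I_C = 15.395×5.50 + 29.145×0.618 + 11.400×5.74 = 84.674 + 18.012 + 65.434 = 168.12 W.
Ideal ⇒ P_in = P_out, so I_p = P_out/V_p = 168.12/220 = 0.764 A.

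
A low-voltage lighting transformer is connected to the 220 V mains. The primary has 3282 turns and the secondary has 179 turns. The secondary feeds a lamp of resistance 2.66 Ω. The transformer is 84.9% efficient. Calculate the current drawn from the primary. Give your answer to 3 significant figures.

I_p ≈ 0.290 A

V_s = 220 × 179/3282 = 11.999 V.
I_s = V_s/R = 11.999/2.66 = 4.5108 A.
P_out = V_s I_s = 11.999 × 4.5108 = 54.124 W.
P_in = P_out/η = 54.124/0.849 = 63.751 W.
I_p = P_in/V_p = 63.751/220 = 0.290 A.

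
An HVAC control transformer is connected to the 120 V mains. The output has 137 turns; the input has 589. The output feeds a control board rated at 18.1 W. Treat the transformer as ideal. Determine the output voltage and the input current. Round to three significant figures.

V_out ≈ 27.9 V, I_in ≈ 0.151 A

V_out = V_in × N_out/N_in = 120 × 137/589 = 27.912 V.
I_out = P/V_out = 18.1/27.912 = 0.64847 A.
I_in = I_out × N_out/N_in = 0.64847 × 137/589 = 0.151 A.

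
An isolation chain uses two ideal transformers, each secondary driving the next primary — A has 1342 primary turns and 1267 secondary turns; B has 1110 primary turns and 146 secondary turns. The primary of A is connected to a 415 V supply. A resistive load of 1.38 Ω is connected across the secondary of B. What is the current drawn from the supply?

Secondary of A: V = 415.00 × 1267/1342 = 391.81 V.
Secondary of B: V = 391.81 × 146/1110 = 51.535 V.
I_load = 51.535/1.38 = 37.344 A, so P_out = 51.535 × 37.344 = 1924.5 W.
All ideal ⇒ P_in = P_out, so I_supply = 1924.5/415 = 4.64 A.

I_supply ≈ 4.64 A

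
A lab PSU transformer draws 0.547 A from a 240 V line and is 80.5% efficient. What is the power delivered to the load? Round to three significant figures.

P_out ≈ 106 W

P_in = V_p I_p = 240 × 0.547 = 131.28 W.
P_out = η P_in = 0.805 × 131.28 = 106 W.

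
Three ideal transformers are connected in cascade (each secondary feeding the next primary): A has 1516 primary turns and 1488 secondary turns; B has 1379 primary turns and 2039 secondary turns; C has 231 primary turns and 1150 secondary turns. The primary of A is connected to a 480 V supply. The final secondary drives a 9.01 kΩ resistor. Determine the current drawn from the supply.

Secondary of A: V = 480.00 × 1488/1516 = 471.13 V.
Secondary of B: V = 471.13 × 2039/1379 = 696.62 V.
Secondary of C: V = 696.62 × 1150/231 = 3468.0 V.
I_load = 3468.0/9010 = 0.38491 A, so P_out = 3468.0 × 0.38491 = 1334.9 W.
All ideal ⇒ P_in = P_out, so I_supply = 1334.9/480 = 2.78 A.

I_supply ≈ 2.78 A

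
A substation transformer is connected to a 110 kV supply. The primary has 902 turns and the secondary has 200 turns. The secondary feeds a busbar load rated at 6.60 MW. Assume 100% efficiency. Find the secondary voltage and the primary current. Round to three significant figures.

V_s = V_p × N_s/N_p = 110000 × 200/902 = 24390 V.
I_s = P/V_s = 6.60×10^6/24390 = 270.60 A.
I_p = I_s × N_s/N_p = 270.60 × 200/902 = 60.0 A.

V_s ≈ 24400 V, I_p ≈ 60.0 A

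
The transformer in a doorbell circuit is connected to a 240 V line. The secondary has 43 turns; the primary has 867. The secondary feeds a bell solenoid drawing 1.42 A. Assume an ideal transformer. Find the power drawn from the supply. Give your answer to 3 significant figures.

P ≈ 16.9 W

I_p = I_s × N_s/N_p = 1.42 × 43/867 = 0.070427 A.
P = V_p I_p = 240 × 0.070427 = 16.9 W.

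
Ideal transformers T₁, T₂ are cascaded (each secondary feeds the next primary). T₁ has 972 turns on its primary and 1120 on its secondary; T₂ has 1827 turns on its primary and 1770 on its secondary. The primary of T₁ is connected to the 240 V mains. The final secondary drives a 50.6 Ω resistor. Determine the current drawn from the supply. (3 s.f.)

After T₁: V = 240.00 × 1120/972 = 276.54 V.
After T₂: V = 276.54 × 1770/1827 = 267.92 V.
I_load = 267.92/50.6 = 5.2948 A, so P_out = 267.92 × 5.2948 = 1418.6 W.
All ideal ⇒ P_in = P_out, so I_supply = 1418.6/240 = 5.91 A.

I_supply ≈ 5.91 A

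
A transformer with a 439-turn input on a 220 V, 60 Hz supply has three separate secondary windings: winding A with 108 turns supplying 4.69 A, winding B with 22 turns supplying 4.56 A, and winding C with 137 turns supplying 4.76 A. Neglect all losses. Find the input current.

V_A = 220 × 108/439 = 54.123 V; V_B = 220 × 22/439 = 11.025 V; V_C = 220 × 137/439 = 68.656 V.
P_out = V_A I_A + V_B I_B + V_C I_C = 54.123×4.69 + 11.025×4.56 + 68.656×4.76 = 253.84 + 50.274 + 326.80 = 630.91 W.
Ideal ⇒ P_in = P_out, so I_in = P_out/V_in = 630.91/220 = 2.87 A.

I_in ≈ 2.87 A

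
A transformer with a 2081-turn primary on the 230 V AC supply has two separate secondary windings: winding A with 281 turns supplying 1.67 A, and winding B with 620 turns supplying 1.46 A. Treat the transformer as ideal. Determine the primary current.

V_A = 230 × 281/2081 = 31.057 V; V_B = 230 × 620/2081 = 68.525 V.
P_out = V_A I_A + V_B I_B = 31.057×1.67 + 68.525×1.46 = 51.865 + 100.05 = 151.91 W.
Ideal ⇒ P_in = P_out, so I_p = P_out/V_p = 151.91/230 = 0.660 A.

I_p ≈ 0.660 A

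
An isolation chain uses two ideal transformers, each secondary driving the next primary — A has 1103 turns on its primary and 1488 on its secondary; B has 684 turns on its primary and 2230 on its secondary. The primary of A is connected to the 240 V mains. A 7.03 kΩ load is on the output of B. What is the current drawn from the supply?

After A: V = 240.00 × 1488/1103 = 323.77 V.
After B: V = 323.77 × 2230/684 = 1055.6 V.
I_load = 1055.6/7030 = 0.15015 A, so P_out = 1055.6 × 0.15015 = 158.50 W.
All ideal ⇒ P_in = P_out, so I_supply = 158.50/240 = 0.660 A.

I_supply ≈ 0.660 A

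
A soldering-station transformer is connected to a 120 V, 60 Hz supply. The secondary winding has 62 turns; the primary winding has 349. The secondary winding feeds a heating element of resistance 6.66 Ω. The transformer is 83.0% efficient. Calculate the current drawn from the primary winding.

I_p ≈ 0.685 A

V_s = 120 × 62/349 = 21.318 V.
I_s = V_s/R = 21.318/6.66 = 3.2009 A.
P_out = V_s I_s = 21.318 × 3.2009 = 68.237 W.
P_in = P_out/η = 68.237/0.830 = 82.213 W.
I_p = P_in/V_p = 82.213/120 = 0.685 A.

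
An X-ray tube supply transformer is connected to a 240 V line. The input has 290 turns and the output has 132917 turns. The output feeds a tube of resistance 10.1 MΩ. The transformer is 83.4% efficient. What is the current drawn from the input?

I_in ≈ 5.99 A

V_out = 240 × 132917/290 = 110000 V.
I_out = V_out/R = 110000/(1.01×10^7) = 0.010891 A.
P_out = V_out I_out = 110000 × 0.010891 = 1198.0 W.
P_in = P_out/η = 1198.0/0.834 = 1436.5 W.
I_in = P_in/V_in = 1436.5/240 = 5.99 A.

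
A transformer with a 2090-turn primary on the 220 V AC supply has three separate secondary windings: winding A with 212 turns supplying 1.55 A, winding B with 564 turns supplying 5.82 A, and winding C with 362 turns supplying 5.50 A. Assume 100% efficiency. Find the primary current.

I_p ≈ 2.68 A

V_A = 220 × 212/2090 = 22.316 V; V_B = 220 × 564/2090 = 59.368 V; V_C = 220 × 362/2090 = 38.105 V.
P_out = V_A I_A + V_B I_B + V_C I_C = 22.316×1.55 + 59.368×5.82 + 38.105×5.50 = 34.589 + 345.52 + 209.58 = 589.69 W.
Ideal ⇒ P_in = P_out, so I_p = P_out/V_p = 589.69/220 = 2.68 A.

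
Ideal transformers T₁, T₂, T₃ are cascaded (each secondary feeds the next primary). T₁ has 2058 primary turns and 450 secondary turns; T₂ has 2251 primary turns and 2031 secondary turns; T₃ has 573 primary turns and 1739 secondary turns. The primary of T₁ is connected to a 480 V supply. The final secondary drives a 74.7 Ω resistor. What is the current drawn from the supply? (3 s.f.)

Secondary of T₁: V = 480.00 × 450/2058 = 104.96 V.
Secondary of T₂: V = 104.96 × 2031/2251 = 94.698 V.
Secondary of T₃: V = 94.698 × 1739/573 = 287.40 V.
I_load = 287.40/74.7 = 3.8474 A, so P_out = 287.40 × 3.8474 = 1105.7 W.
All ideal ⇒ P_in = P_out, so I_supply = 1105.7/480 = 2.30 A.

I_supply ≈ 2.30 A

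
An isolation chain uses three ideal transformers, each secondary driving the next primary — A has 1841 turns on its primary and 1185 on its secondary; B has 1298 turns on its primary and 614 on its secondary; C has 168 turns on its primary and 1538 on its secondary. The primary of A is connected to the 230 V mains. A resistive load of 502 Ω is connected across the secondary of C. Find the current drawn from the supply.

Secondary of A: V = 230.00 × 1185/1841 = 148.04 V.
Secondary of B: V = 148.04 × 614/1298 = 70.030 V.
Secondary of C: V = 70.030 × 1538/168 = 641.11 V.
I_load = 641.11/502 = 1.2771 A, so P_out = 641.11 × 1.2771 = 818.77 W.
All ideal ⇒ P_in = P_out, so I_supply = 818.77/230 = 3.56 A.

I_supply ≈ 3.56 A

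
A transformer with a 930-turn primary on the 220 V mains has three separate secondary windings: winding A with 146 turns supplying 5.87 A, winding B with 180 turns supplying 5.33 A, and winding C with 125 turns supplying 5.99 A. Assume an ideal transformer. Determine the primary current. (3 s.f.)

I_p ≈ 2.76 A

V_A = 220 × 146/930 = 34.538 V; V_B = 220 × 180/930 = 42.581 V; V_C = 220 × 125/930 = 29.570 V.
P_out = V_A I_A + V_B I_B + V_C I_C = 34.538×5.87 + 42.581×5.33 + 29.570×5.99 = 202.74 + 226.95 + 177.12 = 606.81 W.
Ideal ⇒ P_in = P_out, so I_p = P_out/V_p = 606.81/220 = 2.76 A.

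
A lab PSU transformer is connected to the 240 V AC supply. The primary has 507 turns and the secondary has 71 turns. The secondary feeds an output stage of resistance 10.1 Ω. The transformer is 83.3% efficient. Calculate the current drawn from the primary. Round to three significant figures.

V_s = 240 × 71/507 = 33.609 V.
I_s = V_s/R = 33.609/10.1 = 3.3277 A.
P_out = V_s I_s = 33.609 × 3.3277 = 111.84 W.
P_in = P_out/η = 111.84/0.833 = 134.26 W.
I_p = P_in/V_p = 134.26/240 = 0.559 A.

I_p ≈ 0.559 A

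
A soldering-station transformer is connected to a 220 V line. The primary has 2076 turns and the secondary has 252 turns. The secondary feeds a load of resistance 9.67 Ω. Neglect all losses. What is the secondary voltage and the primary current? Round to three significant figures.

V_s ≈ 26.7 V, I_p ≈ 0.335 A

V_s = V_p × N_s/N_p = 220 × 252/2076 = 26.705 V.
I_s = V_s/R = 26.705/9.67 = 2.7617 A.
I_p = I_s × N_s/N_p = 2.7617 × 252/2076 = 0.335 A.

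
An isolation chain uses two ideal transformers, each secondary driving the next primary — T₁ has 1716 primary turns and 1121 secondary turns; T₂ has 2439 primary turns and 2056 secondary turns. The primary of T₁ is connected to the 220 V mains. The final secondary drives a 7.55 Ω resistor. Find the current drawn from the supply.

I_supply ≈ 8.84 A

Secondary of T₁: V = 220.00 × 1121/1716 = 143.72 V.
Secondary of T₂: V = 143.72 × 2056/2439 = 121.15 V.
I_load = 121.15/7.55 = 16.046 A, so P_out = 121.15 × 16.046 = 1944.0 W.
All ideal ⇒ P_in = P_out, so I_supply = 1944.0/220 = 8.84 A.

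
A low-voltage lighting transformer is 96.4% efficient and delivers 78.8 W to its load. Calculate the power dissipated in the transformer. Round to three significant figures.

P_in = P_out/η = 78.8/0.964 = 81.7427 W.
P_loss = P_in − P_out = 81.7427 − 78.8 = 2.94 W.

P_loss ≈ 2.94 W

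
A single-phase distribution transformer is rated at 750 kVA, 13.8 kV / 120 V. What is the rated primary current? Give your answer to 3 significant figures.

I_p ≈ 54.3 A

I_p = S/V_p = 750000/13800 = 54.3 A.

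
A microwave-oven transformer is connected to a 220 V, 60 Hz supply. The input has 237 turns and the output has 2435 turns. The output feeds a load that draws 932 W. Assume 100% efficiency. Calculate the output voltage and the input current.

V_out ≈ 2260 V, I_in ≈ 4.24 A

V_out = V_in × N_out/N_in = 220 × 2435/237 = 2260.3 V.
I_out = P/V_out = 932/2260.3 = 0.41233 A.
I_in = I_out × N_out/N_in = 0.41233 × 2435/237 = 4.24 A.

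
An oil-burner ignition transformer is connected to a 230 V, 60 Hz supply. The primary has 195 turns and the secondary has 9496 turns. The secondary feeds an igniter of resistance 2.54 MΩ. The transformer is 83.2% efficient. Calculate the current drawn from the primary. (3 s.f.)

I_p ≈ 0.258 A

V_s = 230 × 9496/195 = 11200 V.
I_s = V_s/R = 11200/(2.54×10^6) = 0.0044096 A.
P_out = V_s I_s = 11200 × 0.0044096 = 49.389 W.
P_in = P_out/η = 49.389/0.832 = 59.362 W.
I_p = P_in/V_p = 59.362/230 = 0.258 A.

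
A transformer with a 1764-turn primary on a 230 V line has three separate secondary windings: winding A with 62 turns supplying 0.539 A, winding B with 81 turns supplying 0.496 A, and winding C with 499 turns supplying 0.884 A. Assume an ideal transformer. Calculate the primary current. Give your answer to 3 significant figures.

V_A = 230 × 62/1764 = 8.0839 V; V_B = 230 × 81/1764 = 10.561 V; V_C = 230 × 499/1764 = 65.062 V.
P_out = V_A I_A + V_B I_B + V_C I_C = 8.0839×0.539 + 10.561×0.496 + 65.062×0.884 = 4.3572 + 5.2384 + 57.515 = 67.111 W.
Ideal ⇒ P_in = P_out, so I_p = P_out/V_p = 67.111/230 = 0.292 A.

I_p ≈ 0.292 A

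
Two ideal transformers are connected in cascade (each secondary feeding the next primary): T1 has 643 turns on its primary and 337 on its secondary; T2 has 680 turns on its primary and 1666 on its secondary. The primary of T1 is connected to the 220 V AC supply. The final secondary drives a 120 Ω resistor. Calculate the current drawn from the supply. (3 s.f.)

Secondary of T1: V = 220.00 × 337/643 = 115.30 V.
Secondary of T2: V = 115.30 × 1666/680 = 282.49 V.
I_load = 282.49/120 = 2.3541 A, so P_out = 282.49 × 2.3541 = 665.02 W.
All ideal ⇒ P_in = P_out, so I_supply = 665.02/220 = 3.02 A.

I_supply ≈ 3.02 A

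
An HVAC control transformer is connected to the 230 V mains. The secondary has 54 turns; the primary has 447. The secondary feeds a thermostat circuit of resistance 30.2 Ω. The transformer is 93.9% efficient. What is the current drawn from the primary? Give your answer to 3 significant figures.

I_p ≈ 0.118 A

V_s = 230 × 54/447 = 27.785 V.
I_s = V_s/R = 27.785/30.2 = 0.92004 A.
P_out = V_s I_s = 27.785 × 0.92004 = 25.564 W.
P_in = P_out/η = 25.564/0.939 = 27.224 W.
I_p = P_in/V_p = 27.224/230 = 0.118 A.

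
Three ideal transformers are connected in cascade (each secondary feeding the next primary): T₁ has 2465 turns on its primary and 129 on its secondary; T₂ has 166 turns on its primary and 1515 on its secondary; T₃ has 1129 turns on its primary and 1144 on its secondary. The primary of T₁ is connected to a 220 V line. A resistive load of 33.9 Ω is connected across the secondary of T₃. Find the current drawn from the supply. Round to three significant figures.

I_supply ≈ 1.52 A

After T₁: V = 220.00 × 129/2465 = 11.513 V.
After T₂: V = 11.513 × 1515/166 = 105.08 V.
After T₃: V = 105.08 × 1144/1129 = 106.47 V.
I_load = 106.47/33.9 = 3.1407 A, so P_out = 106.47 × 3.1407 = 334.40 W.
All ideal ⇒ P_in = P_out, so I_supply = 334.40/220 = 1.52 A.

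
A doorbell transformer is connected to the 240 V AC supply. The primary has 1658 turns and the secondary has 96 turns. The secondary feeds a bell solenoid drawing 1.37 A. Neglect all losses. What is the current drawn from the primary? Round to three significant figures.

For an ideal transformer I_p N_p = I_s N_s, so I_p = 1.37 × 96/1658 = 0.0793 A.

I_p ≈ 0.0793 A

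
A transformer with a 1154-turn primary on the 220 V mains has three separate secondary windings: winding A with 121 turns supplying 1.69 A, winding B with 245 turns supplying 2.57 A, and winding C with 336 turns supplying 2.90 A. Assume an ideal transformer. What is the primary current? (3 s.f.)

V_A = 220 × 121/1154 = 23.068 V; V_B = 220 × 245/1154 = 46.707 V; V_C = 220 × 336/1154 = 64.055 V.
P_out = V_A I_A + V_B I_B + V_C I_C = 23.068×1.69 + 46.707×2.57 + 64.055×2.90 = 38.984 + 120.04 + 185.76 = 344.78 W.
Ideal ⇒ P_in = P_out, so I_p = P_out/V_p = 344.78/220 = 1.57 A.

I_p ≈ 1.57 A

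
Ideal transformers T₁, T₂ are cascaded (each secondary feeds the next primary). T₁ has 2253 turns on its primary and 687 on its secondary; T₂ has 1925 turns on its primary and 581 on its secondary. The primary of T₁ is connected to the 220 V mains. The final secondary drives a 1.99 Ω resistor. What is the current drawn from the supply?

After T₁: V = 220.00 × 687/2253 = 67.084 V.
After T₂: V = 67.084 × 581/1925 = 20.247 V.
I_load = 20.247/1.99 = 10.174 A, so P_out = 20.247 × 10.174 = 206.00 W.
All ideal ⇒ P_in = P_out, so I_supply = 206.00/220 = 0.936 A.

I_supply ≈ 0.936 A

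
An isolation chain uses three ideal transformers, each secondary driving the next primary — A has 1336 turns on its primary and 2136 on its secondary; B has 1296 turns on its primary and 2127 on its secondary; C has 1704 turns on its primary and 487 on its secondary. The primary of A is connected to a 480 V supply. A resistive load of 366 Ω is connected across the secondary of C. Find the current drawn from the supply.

I_supply ≈ 0.738 A

After A: V = 480.00 × 2136/1336 = 767.43 V.
After B: V = 767.43 × 2127/1296 = 1259.5 V.
After C: V = 1259.5 × 487/1704 = 359.96 V.
I_load = 359.96/366 = 0.98351 A, so P_out = 359.96 × 0.98351 = 354.03 W.
All ideal ⇒ P_in = P_out, so I_supply = 354.03/480 = 0.738 A.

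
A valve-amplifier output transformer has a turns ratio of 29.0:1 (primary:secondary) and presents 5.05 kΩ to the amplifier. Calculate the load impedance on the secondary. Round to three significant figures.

Z_s = Z_p/(N_p/N_s)² = 5050/29.0² = 6.00 Ω.

Z_s ≈ 6.00 Ω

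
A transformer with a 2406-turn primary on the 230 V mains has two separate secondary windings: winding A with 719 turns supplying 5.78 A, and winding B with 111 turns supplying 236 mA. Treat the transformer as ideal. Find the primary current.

I_p ≈ 1.74 A

V_A = 230 × 719/2406 = 68.732 V; V_B = 230 × 111/2406 = 10.611 V.
P_out = V_A I_A + V_B I_B = 68.732×5.78 + 10.611×0.236 = 397.27 + 2.5042 = 399.78 W.
Ideal ⇒ P_in = P_out, so I_p = P_out/V_p = 399.78/230 = 1.74 A.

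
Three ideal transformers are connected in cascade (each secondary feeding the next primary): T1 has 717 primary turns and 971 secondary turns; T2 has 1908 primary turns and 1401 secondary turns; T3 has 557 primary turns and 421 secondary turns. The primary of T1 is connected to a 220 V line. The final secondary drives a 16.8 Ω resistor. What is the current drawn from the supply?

After T1: V = 220.00 × 971/717 = 297.94 V.
After T2: V = 297.94 × 1401/1908 = 218.77 V.
After T3: V = 218.77 × 421/557 = 165.35 V.
I_load = 165.35/16.8 = 9.8424 A, so P_out = 165.35 × 9.8424 = 1627.5 W.
All ideal ⇒ P_in = P_out, so I_supply = 1627.5/220 = 7.40 A.

I_supply ≈ 7.40 A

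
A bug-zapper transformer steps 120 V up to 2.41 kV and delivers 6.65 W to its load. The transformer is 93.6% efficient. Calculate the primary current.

I_p ≈ 0.0592 A

P_in = P_out/η = 6.65/0.936 = 7.1047 W.
I_p = P_in/V_p = 7.1047/120 = 0.0592 A.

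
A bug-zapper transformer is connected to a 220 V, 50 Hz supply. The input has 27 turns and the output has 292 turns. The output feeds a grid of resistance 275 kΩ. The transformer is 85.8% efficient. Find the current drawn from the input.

I_in ≈ 0.109 A

V_out = 220 × 292/27 = 2379.3 V.
I_out = V_out/R = 2379.3/275000 = 0.0086519 A.
P_out = V_out I_out = 2379.3 × 0.0086519 = 20.585 W.
P_in = P_out/η = 20.585/0.858 = 23.992 W.
I_in = P_in/V_in = 23.992/220 = 0.109 A.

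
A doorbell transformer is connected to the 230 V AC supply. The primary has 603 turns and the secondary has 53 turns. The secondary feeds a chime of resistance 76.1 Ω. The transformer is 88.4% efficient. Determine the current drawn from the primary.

I_p ≈ 0.0264 A

V_s = 230 × 53/603 = 20.216 V.
I_s = V_s/R = 20.216/76.1 = 0.26565 A.
P_out = V_s I_s = 20.216 × 0.26565 = 5.3702 W.
P_in = P_out/η = 5.3702/0.884 = 6.0749 W.
I_p = P_in/V_p = 6.0749/230 = 0.0264 A.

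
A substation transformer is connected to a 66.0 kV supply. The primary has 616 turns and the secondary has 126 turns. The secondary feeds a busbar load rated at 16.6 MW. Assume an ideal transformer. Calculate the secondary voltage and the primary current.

V_s ≈ 13500 V, I_p ≈ 252 A

V_s = V_p × N_s/N_p = 66000 × 126/616 = 13500 V.
I_s = P/V_s = 1.66×10^7/13500 = 1229.6 A.
I_p = I_s × N_s/N_p = 1229.6 × 126/616 = 252 A.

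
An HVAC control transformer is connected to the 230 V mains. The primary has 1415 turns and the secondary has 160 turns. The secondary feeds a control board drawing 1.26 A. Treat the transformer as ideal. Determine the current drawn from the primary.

For an ideal transformer I_p N_p = I_s N_s, so I_p = 1.26 × 160/1415 = 0.142 A.

I_p ≈ 0.142 A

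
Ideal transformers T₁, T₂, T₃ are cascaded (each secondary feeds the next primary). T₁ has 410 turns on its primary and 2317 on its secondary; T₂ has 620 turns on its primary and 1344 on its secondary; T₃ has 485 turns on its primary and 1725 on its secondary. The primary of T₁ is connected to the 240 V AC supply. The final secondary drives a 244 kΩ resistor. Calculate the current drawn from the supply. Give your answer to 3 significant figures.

I_supply ≈ 1.87 A

Secondary of T₁: V = 240.00 × 2317/410 = 1356.3 V.
Secondary of T₂: V = 1356.3 × 1344/620 = 2940.1 V.
Secondary of T₃: V = 2940.1 × 1725/485 = 10457 V.
I_load = 10457/244000 = 0.042857 A, so P_out = 10457 × 0.042857 = 448.15 W.
All ideal ⇒ P_in = P_out, so I_supply = 448.15/240 = 1.87 A.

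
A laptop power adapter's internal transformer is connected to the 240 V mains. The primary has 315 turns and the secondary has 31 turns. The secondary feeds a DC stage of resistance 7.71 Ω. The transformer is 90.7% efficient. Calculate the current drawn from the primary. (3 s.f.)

V_s = 240 × 31/315 = 23.619 V.
I_s = V_s/R = 23.619/7.71 = 3.0634 A.
P_out = V_s I_s = 23.619 × 3.0634 = 72.355 W.
P_in = P_out/η = 72.355/0.907 = 79.774 W.
I_p = P_in/V_p = 79.774/240 = 0.332 A.

I_p ≈ 0.332 A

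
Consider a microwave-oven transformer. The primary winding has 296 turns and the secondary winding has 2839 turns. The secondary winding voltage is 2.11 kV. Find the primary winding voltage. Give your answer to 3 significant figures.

V_p/V_s = N_p/N_s, so V_p = 2110 × 296/2839 = 220 V.

V_p ≈ 220 V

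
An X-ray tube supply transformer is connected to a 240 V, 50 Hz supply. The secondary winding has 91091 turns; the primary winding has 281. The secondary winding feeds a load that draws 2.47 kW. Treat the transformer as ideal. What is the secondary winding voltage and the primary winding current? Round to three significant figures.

V_s ≈ 77800 V, I_p ≈ 10.3 A

V_s = V_p × N_s/N_p = 240 × 91091/281 = 77800 V.
I_s = P/V_s = 2470/77800 = 0.031748 A.
I_p = I_s × N_s/N_p = 0.031748 × 91091/281 = 10.3 A.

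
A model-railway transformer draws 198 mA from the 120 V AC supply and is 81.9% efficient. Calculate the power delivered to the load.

P_in = V_p I_p = 120 × 0.198 = 23.760 W.
P_out = η P_in = 0.819 × 23.760 = 19.5 W.

P_out ≈ 19.5 W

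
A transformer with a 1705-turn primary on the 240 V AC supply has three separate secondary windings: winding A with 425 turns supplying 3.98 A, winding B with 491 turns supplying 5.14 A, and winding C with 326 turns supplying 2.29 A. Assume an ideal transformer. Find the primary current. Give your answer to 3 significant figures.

V_A = 240 × 425/1705 = 59.824 V; V_B = 240 × 491/1705 = 69.114 V; V_C = 240 × 326/1705 = 45.889 V.
P_out = V_A I_A + V_B I_B + V_C I_C = 59.824×3.98 + 69.114×5.14 + 45.889×2.29 = 238.10 + 355.25 + 105.08 = 698.43 W.
Ideal ⇒ P_in = P_out, so I_p = P_out/V_p = 698.43/240 = 2.91 A.

I_p ≈ 2.91 A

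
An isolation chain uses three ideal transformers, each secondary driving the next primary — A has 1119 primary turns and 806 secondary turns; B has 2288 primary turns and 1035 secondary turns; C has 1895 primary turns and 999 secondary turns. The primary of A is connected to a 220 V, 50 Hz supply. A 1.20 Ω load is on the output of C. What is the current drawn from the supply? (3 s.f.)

Secondary of A: V = 220.00 × 806/1119 = 158.46 V.
Secondary of B: V = 158.46 × 1035/2288 = 71.682 V.
Secondary of C: V = 71.682 × 999/1895 = 37.789 V.
I_load = 37.789/1.20 = 31.491 A, so P_out = 37.789 × 31.491 = 1190.0 W.
All ideal ⇒ P_in = P_out, so I_supply = 1190.0/220 = 5.41 A.

I_supply ≈ 5.41 A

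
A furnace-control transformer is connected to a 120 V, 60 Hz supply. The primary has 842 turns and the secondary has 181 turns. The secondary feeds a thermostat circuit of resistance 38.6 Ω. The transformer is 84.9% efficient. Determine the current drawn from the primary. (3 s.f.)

V_s = 120 × 181/842 = 25.796 V.
I_s = V_s/R = 25.796/38.6 = 0.66828 A.
P_out = V_s I_s = 25.796 × 0.66828 = 17.239 W.
P_in = P_out/η = 17.239/0.849 = 20.305 W.
I_p = P_in/V_p = 20.305/120 = 0.169 A.

I_p ≈ 0.169 A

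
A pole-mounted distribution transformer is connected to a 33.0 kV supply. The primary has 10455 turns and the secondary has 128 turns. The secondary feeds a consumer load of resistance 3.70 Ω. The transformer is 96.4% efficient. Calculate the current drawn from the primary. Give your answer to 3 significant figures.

V_s = 33000 × 128/10455 = 404.02 V.
I_s = V_s/R = 404.02/3.70 = 109.19 A.
P_out = V_s I_s = 404.02 × 109.19 = 44116 W.
P_in = P_out/η = 44116/0.964 = 45764 W.
I_p = P_in/V_p = 45764/33000 = 1.39 A.

I_p ≈ 1.39 A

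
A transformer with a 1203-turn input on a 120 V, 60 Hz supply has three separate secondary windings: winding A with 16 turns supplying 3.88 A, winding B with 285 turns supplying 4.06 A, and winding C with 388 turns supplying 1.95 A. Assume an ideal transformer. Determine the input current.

V_A = 120 × 16/1203 = 1.5960 V; V_B = 120 × 285/1203 = 28.429 V; V_C = 120 × 388/1203 = 38.703 V.
P_out = V_A I_A + V_B I_B + V_C I_C = 1.5960×3.88 + 28.429×4.06 + 38.703×1.95 = 6.1925 + 115.42 + 75.471 = 197.09 W.
Ideal ⇒ P_in = P_out, so I_in = P_out/V_in = 197.09/120 = 1.64 A.

I_in ≈ 1.64 A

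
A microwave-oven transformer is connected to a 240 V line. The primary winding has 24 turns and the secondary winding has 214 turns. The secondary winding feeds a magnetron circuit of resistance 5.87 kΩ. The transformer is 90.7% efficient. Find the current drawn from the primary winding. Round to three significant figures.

V_s = 240 × 214/24 = 2140.0 V.
I_s = V_s/R = 2140.0/5870 = 0.36457 A.
P_out = V_s I_s = 2140.0 × 0.36457 = 780.17 W.
P_in = P_out/η = 780.17/0.907 = 860.17 W.
I_p = P_in/V_p = 860.17/240 = 3.58 A.

I_p ≈ 3.58 A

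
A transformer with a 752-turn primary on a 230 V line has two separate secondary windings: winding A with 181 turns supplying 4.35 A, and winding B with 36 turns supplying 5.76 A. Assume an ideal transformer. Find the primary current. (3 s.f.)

I_p ≈ 1.32 A

V_A = 230 × 181/752 = 55.359 V; V_B = 230 × 36/752 = 11.011 V.
P_out = V_A I_A + V_B I_B = 55.359×4.35 + 11.011×5.76 = 240.81 + 63.421 = 304.23 W.
Ideal ⇒ P_in = P_out, so I_p = P_out/V_p = 304.23/230 = 1.32 A.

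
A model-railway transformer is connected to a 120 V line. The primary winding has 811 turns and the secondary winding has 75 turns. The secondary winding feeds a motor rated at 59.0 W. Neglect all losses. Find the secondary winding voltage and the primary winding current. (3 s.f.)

V_s = V_p × N_s/N_p = 120 × 75/811 = 11.097 V.
I_s = P/V_s = 59.0/11.097 = 5.3166 A.
I_p = I_s × N_s/N_p = 5.3166 × 75/811 = 0.492 A.

V_s ≈ 11.1 V, I_p ≈ 0.492 A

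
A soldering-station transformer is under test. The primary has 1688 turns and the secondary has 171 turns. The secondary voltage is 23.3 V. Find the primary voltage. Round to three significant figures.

V_p/V_s = N_p/N_s, so V_p = 23.3 × 1688/171 = 230 V.

V_p ≈ 230 V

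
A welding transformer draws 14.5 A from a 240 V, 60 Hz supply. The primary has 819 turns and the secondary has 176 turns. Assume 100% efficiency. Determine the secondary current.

I_s ≈ 67.5 A

I_s/I_p = N_p/N_s, so I_s = 14.5 × 819/176 = 67.5 A.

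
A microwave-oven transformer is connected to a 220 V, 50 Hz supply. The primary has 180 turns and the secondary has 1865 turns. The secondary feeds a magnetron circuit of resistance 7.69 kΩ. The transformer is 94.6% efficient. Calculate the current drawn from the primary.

I_p ≈ 3.25 A

V_s = 220 × 1865/180 = 2279.4 V.
I_s = V_s/R = 2279.4/7690 = 0.29642 A.
P_out = V_s I_s = 2279.4 × 0.29642 = 675.67 W.
P_in = P_out/η = 675.67/0.946 = 714.23 W.
I_p = P_in/V_p = 714.23/220 = 3.25 A.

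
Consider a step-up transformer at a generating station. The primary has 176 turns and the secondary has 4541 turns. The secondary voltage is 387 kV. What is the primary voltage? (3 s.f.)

V_p ≈ 15000 V

V_p/V_s = N_p/N_s, so V_p = 387000 × 176/4541 = 15000 V.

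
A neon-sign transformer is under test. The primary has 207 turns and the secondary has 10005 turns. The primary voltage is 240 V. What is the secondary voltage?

V_s/V_p = N_s/N_p, so V_s = 240 × 10005/207 = 11600 V.

V_s ≈ 11600 V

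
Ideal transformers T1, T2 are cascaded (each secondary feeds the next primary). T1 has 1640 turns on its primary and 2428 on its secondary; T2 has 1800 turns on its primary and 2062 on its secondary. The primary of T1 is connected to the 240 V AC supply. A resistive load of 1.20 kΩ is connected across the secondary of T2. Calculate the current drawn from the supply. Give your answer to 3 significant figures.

I_supply ≈ 0.575 A

Secondary of T1: V = 240.00 × 2428/1640 = 355.32 V.
Secondary of T2: V = 355.32 × 2062/1800 = 407.04 V.
I_load = 407.04/1200 = 0.33920 A, so P_out = 407.04 × 0.33920 = 138.06 W.
All ideal ⇒ P_in = P_out, so I_supply = 138.06/240 = 0.575 A.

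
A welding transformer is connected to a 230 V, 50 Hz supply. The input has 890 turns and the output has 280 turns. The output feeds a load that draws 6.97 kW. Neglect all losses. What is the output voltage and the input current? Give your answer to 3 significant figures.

V_out ≈ 72.4 V, I_in ≈ 30.3 A

V_out = V_in × N_out/N_in = 230 × 280/890 = 72.360 V.
I_out = P/V_out = 6970/72.360 = 96.325 A.
I_in = I_out × N_out/N_in = 96.325 × 280/890 = 30.3 A.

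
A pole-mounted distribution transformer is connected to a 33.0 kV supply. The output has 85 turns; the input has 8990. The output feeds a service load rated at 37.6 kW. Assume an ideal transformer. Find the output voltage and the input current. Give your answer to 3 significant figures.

V_out = V_in × N_out/N_in = 33000 × 85/8990 = 312.01 V.
I_out = P/V_out = 37600/312.01 = 120.51 A.
I_in = I_out × N_out/N_in = 120.51 × 85/8990 = 1.14 A.

V_out ≈ 312 V, I_in ≈ 1.14 A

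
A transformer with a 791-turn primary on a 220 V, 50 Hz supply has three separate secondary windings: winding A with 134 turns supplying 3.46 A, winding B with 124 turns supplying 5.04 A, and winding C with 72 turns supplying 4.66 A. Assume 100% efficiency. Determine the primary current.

V_A = 220 × 134/791 = 37.269 V; V_B = 220 × 124/791 = 34.488 V; V_C = 220 × 72/791 = 20.025 V.
P_out = V_A I_A + V_B I_B + V_C I_C = 37.269×3.46 + 34.488×5.04 + 20.025×4.66 = 128.95 + 173.82 + 93.318 = 396.09 W.
Ideal ⇒ P_in = P_out, so I_p = P_out/V_p = 396.09/220 = 1.80 A.

I_p ≈ 1.80 A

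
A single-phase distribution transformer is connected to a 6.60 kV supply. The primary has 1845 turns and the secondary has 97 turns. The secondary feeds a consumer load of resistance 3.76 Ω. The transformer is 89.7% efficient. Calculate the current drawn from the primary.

V_s = 6600 × 97/1845 = 346.99 V.
I_s = V_s/R = 346.99/3.76 = 92.285 A.
P_out = V_s I_s = 346.99 × 92.285 = 32022 W.
P_in = P_out/η = 32022/0.897 = 35699 W.
I_p = P_in/V_p = 35699/6600 = 5.41 A.

I_p ≈ 5.41 A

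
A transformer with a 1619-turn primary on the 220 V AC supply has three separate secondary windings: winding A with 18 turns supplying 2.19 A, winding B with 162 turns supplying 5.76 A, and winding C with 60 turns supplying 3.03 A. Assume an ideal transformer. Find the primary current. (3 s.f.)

V_A = 220 × 18/1619 = 2.4460 V; V_B = 220 × 162/1619 = 22.014 V; V_C = 220 × 60/1619 = 8.1532 V.
P_out = V_A I_A + V_B I_B + V_C I_C = 2.4460×2.19 + 22.014×5.76 + 8.1532×3.03 = 5.3566 + 126.80 + 24.704 = 156.86 W.
Ideal ⇒ P_in = P_out, so I_p = P_out/V_p = 156.86/220 = 0.713 A.

I_p ≈ 0.713 A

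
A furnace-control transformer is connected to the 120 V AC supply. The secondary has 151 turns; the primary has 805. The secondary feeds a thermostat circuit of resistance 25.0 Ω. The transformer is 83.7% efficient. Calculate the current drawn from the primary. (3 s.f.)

I_p ≈ 0.202 A

V_s = 120 × 151/805 = 22.509 V.
I_s = V_s/R = 22.509/25.0 = 0.90037 A.
P_out = V_s I_s = 22.509 × 0.90037 = 20.267 W.
P_in = P_out/η = 20.267/0.837 = 24.214 W.
I_p = P_in/V_p = 24.214/120 = 0.202 A.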